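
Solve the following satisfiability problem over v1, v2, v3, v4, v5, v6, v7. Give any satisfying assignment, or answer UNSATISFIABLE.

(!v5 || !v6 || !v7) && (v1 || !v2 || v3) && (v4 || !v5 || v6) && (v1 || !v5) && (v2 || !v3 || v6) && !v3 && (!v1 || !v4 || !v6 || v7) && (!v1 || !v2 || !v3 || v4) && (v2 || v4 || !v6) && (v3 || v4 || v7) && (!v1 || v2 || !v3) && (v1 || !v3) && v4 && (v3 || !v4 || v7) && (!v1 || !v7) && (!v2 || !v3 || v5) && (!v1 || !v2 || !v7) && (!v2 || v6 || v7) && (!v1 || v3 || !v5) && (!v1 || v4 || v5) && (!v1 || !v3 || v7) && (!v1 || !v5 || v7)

v1: False, v2: False, v3: False, v4: True, v5: False, v6: False, v7: True

Unit clause (!v3) forces v3 = False.
Unit clause (v4) forces v4 = True.
In (v3 || !v4 || v7) only v7 is left, so v7 = True.
In (!v1 || !v7) only !v1 is left, so v1 = False.
In (v1 || !v2 || v3) only !v2 is left, so v2 = False.
In (v1 || !v5) only !v5 is left, so v5 = False.
Set v6 = False.
All clauses satisfied.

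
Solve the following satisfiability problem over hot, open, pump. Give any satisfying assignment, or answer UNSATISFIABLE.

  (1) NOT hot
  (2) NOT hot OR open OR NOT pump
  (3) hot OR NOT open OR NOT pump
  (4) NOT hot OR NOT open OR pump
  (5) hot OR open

Unit clause (NOT hot) forces hot = False.
In (hot OR open) only open is left, so open = True.
In (hot OR NOT open OR NOT pump) only NOT pump is left, so pump = False.
Check each clause:
  (NOT hot): NOT hot holds.
  (NOT hot OR open OR NOT pump): NOT hot holds.
  (hot OR NOT open OR NOT pump): NOT pump holds.
  (NOT hot OR NOT open OR pump): NOT hot holds.
  (hot OR open): open holds.
All clauses satisfied.

hot=F, open=T, pump=F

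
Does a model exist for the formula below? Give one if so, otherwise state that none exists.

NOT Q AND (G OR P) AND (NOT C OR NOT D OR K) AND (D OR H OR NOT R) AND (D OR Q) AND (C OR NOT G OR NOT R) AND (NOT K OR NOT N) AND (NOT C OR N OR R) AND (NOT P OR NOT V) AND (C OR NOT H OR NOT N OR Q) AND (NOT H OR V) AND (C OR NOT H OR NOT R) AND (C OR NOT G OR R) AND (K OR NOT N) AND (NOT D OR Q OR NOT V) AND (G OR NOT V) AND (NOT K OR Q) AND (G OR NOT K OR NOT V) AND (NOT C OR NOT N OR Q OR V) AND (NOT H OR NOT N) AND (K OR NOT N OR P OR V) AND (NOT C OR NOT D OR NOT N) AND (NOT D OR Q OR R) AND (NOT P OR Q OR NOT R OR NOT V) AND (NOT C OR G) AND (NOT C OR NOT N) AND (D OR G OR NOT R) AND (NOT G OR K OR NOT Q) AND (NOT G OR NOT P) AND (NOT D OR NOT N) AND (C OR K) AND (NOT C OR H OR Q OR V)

Unsatisfiable

Case K = True:
  (NOT Q) forces Q = False.
  Clause (NOT K OR Q) is falsified — contradiction.
Case K = False:
  (NOT Q) forces Q = False.
  (D OR Q) forces D = True.
  (NOT C OR NOT D OR K) forces C = False.
  Clause (C OR K) is falsified — contradiction.
Both cases fail, so the formula is unsatisfiable.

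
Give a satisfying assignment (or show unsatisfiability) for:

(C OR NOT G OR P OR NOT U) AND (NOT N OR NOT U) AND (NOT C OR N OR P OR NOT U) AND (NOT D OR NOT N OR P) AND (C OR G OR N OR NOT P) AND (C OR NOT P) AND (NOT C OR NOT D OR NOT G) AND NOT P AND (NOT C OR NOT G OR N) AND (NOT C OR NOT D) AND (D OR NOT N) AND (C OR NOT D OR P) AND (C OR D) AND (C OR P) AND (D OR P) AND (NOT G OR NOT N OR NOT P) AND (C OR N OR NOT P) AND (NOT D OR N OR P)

Case P = True:
  Clause (NOT P) is falsified — contradiction.
Case P = False:
  (C OR P) forces C = True.
  (NOT C OR NOT D) forces D = False.
  Clause (D OR P) is falsified — contradiction.
Both cases fail, so the formula is unsatisfiable.

Unsatisfiable — no assignment works.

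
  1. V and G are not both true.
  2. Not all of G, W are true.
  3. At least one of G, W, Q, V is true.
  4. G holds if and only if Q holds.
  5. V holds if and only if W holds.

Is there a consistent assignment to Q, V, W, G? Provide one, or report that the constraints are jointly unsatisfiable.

Q=F, V=T, W=T, G=F

  (1) V=T, G=F — not both ✓
  (2) {G, W}: 1/2 true — not all ✓
  (3) {G, W, Q, V}: 2 true — at least one ✓
  (4) G=F, Q=F — same ✓
  (5) V=T, W=T — same ✓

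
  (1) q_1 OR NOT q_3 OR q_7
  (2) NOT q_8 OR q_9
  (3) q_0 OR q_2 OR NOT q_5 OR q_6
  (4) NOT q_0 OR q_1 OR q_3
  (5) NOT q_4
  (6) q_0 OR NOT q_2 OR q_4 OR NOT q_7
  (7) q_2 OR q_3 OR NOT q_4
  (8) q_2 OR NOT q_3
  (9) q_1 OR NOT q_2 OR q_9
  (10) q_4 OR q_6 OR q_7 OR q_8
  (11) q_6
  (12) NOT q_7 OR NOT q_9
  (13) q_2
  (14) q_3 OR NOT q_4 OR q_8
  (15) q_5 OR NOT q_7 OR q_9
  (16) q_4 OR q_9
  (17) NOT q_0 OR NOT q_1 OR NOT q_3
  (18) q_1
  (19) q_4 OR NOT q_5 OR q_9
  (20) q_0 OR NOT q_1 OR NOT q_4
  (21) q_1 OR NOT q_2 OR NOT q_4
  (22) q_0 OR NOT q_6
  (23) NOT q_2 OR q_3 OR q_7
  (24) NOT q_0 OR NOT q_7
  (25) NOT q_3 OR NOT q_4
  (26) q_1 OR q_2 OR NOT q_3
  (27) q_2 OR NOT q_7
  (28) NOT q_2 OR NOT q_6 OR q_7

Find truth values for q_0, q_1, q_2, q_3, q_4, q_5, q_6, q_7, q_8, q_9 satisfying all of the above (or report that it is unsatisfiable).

Case q_2 = True:
  (NOT q_4) forces q_4 = False.
  (q_6) forces q_6 = True.
  (q_4 OR q_9) forces q_9 = True.
  (NOT q_7 OR NOT q_9) forces q_7 = False.
  Clause (NOT q_2 OR NOT q_6 OR q_7) is falsified — contradiction.
Case q_2 = False:
  Clause (q_2) is falsified — contradiction.
Both cases fail, so the formula is unsatisfiable.

UNSATISFIABLE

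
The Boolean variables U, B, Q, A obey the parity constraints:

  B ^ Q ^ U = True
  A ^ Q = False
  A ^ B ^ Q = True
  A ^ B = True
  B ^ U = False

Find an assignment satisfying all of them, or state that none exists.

Adding constraints 1, 3, 4, 5 mod 2: every variable appears an even number of times on the left, so the left side is 0.
But the right sides sum to 1 (mod 2). 0 ≠ 1 — the system is inconsistent.

Unsatisfiable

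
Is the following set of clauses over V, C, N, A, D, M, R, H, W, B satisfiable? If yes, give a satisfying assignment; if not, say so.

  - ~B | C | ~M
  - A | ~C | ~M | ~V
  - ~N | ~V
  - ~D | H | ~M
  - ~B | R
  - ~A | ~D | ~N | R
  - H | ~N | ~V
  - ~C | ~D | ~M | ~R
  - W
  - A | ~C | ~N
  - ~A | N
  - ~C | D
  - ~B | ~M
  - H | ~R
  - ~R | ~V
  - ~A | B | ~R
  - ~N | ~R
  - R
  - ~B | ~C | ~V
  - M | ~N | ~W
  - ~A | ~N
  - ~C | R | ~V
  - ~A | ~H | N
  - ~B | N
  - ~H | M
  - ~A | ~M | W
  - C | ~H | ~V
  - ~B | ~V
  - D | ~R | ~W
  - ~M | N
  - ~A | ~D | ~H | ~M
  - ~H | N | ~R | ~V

Unsatisfiable

Case R = True:
  (W) forces W = True.
  (H | ~R) forces H = True.
  (~R | ~V) forces V = False.
  (~N | ~R) forces N = False.
  (~A | N) forces A = False.
  (~B | N) forces B = False.
  (~H | M) forces M = True.
  Clause (~M | N) is falsified — contradiction.
Case R = False:
  Clause (R) is falsified — contradiction.
Both cases fail, so the formula is unsatisfiable.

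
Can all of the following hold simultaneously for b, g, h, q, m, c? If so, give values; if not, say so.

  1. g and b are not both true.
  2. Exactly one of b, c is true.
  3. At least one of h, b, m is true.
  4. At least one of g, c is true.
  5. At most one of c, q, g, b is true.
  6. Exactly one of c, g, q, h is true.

b=F, g=F, h=F, q=F, m=T, c=T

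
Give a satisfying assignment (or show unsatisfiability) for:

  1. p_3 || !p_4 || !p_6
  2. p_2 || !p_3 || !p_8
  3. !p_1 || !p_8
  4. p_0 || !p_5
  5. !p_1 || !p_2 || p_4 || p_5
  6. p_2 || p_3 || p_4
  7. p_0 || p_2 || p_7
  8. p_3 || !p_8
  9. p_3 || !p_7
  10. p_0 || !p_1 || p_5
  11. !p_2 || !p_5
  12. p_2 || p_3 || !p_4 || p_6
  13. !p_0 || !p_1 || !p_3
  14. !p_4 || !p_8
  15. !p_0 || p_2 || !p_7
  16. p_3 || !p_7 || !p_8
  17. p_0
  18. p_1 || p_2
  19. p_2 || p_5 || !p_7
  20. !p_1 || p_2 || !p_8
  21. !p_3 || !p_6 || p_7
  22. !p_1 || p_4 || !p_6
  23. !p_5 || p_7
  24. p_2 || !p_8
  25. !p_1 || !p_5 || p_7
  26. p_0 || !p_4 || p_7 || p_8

Unit clause (p_0) forces p_0 = True.
Set p_1 = False.
  then (p_1 || p_2) forces p_2 = True.
  then (!p_2 || !p_5) forces p_5 = False.
Set p_3 = True.
Set p_4 = True.
  then (!p_4 || !p_8) forces p_8 = False.
Set p_6 = True.
  then (!p_3 || !p_6 || p_7) forces p_7 = True.
All clauses satisfied.

p_0 = True, p_1 = False, p_2 = True, p_3 = True, p_4 = True, p_5 = False, p_6 = True, p_7 = True, p_8 = False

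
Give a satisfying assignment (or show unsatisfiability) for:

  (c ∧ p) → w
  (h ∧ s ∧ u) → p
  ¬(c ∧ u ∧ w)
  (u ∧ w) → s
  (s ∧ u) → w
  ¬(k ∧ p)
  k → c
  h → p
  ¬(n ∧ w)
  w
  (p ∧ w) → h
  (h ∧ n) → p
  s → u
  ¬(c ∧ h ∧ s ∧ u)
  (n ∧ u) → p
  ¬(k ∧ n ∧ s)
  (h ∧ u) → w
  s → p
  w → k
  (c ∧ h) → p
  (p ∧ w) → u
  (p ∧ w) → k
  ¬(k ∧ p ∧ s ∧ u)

Unit clause (w) forces w = True.
In (k ∨ ¬w) only k is left, so k = True.
In (¬n ∨ ¬w) only ¬n is left, so n = False.
In (c ∨ ¬k) only c is left, so c = True.
In (¬k ∨ ¬p) only ¬p is left, so p = False.
In (¬c ∨ ¬h ∨ p) only ¬h is left, so h = False.
In (p ∨ ¬s) only ¬s is left, so s = False.
In (¬c ∨ ¬u ∨ ¬w) only ¬u is left, so u = False.
All clauses satisfied.

n = False, u = False, h = False, s = False, p = False, c = True, k = True, w = True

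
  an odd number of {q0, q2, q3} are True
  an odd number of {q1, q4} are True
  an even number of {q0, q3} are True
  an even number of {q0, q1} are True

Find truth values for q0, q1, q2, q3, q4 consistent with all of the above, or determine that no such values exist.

q0 = False, q1 = False, q2 = True, q3 = False, q4 = True

{q0, q2, q3}: 1 true → odd ✓
{q1, q4}: 1 true → odd ✓
{q0, q3}: 0 true → even ✓
{q0, q1}: 0 true → even ✓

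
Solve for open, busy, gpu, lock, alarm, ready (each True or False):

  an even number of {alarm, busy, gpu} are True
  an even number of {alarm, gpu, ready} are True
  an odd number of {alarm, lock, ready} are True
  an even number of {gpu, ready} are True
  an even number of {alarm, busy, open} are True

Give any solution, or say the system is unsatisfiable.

open=F, busy=F, gpu=F, lock=T, alarm=F, ready=F

{alarm, busy, gpu}: 0 true → even ✓
{alarm, gpu, ready}: 0 true → even ✓
{alarm, lock, ready}: 1 true → odd ✓
{gpu, ready}: 0 true → even ✓
{alarm, busy, open}: 0 true → even ✓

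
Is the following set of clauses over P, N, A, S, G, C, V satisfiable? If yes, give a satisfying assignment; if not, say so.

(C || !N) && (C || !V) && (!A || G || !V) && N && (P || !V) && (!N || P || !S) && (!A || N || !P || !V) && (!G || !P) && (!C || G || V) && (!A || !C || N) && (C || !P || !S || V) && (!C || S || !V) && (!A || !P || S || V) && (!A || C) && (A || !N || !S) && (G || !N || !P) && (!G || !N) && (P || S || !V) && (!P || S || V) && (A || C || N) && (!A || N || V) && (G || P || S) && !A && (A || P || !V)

Case N = True:
  (C || !N) forces C = True.
  (!G || !N) forces G = False.
  (!C || G || V) forces V = True.
  (!A || G || !V) forces A = False.
  (P || !V) forces P = True.
  Clause (G || !N || !P) is falsified — contradiction.
Case N = False:
  Clause (N) is falsified — contradiction.
Both cases fail, so the formula is unsatisfiable.

Unsatisfiable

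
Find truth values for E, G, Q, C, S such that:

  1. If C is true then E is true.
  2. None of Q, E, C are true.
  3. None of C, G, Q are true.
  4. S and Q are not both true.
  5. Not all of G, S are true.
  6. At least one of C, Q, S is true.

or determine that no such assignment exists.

E: False, G: False, Q: False, C: False, S: True

  (1) C=F ⇒ E: vacuous ✓
  (2) {Q, E, C}: 0 true — none ✓
  (3) {C, G, Q}: 0 true — none ✓
  (4) S=T, Q=F — not both ✓
  (5) {G, S}: 1/2 true — not all ✓
  (6) {C, Q, S}: 1 true — at least one ✓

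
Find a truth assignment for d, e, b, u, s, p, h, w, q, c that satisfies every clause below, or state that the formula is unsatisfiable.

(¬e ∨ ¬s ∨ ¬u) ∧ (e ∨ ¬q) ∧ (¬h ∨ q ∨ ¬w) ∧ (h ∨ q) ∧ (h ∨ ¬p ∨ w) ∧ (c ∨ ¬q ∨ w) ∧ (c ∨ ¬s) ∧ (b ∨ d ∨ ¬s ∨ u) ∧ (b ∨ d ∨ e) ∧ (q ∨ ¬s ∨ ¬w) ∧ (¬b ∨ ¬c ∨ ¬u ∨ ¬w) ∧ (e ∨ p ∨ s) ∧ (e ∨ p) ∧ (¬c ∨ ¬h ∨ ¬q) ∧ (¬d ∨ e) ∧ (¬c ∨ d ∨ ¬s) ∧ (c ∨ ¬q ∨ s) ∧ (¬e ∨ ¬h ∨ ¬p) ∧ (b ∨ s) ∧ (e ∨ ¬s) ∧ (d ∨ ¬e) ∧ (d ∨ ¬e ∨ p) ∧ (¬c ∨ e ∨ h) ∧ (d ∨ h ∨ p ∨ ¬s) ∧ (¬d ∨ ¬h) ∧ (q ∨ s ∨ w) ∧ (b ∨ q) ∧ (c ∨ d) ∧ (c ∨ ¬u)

Set d = True.
  then (¬d ∨ e) forces e = True.
  then (¬d ∨ ¬h) forces h = False.
  then (h ∨ q) forces q = True.
Set b = False.
  then (b ∨ s) forces s = True.
  then (¬e ∨ ¬s ∨ ¬u) forces u = False.
  then (c ∨ ¬s) forces c = True.
Set p = False.
Set w = True.
All clauses satisfied.

d=T, e=T, b=F, u=F, s=T, p=F, h=F, w=T, q=T, c=T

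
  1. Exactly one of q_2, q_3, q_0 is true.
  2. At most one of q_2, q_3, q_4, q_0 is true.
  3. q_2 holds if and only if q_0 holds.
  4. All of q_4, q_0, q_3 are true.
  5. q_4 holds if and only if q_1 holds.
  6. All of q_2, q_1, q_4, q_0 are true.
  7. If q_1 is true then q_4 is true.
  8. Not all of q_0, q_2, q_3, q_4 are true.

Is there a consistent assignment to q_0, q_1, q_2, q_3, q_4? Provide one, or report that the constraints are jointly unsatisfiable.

Case q_0 = True:
  (1) with q_0=T forces q_2 = False.
  Constraint (3) is violated (q_2=F, q_0=T) — contradiction.
Case q_0 = False:
  Constraint (4) is violated (q_0=F) — contradiction.
Both cases fail — unsatisfiable.

UNSATISFIABLE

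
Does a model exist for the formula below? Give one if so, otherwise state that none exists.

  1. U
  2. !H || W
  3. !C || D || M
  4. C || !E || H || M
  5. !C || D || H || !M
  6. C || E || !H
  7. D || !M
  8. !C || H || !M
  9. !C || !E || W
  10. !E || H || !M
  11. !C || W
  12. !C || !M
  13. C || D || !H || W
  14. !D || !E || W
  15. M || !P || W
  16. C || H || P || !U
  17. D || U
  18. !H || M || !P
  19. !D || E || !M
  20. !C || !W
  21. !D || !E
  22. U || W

U: True, W: True, E: True, C: False, P: False, H: True, D: False, M: False

Unit clause (U) forces U = True.
Set W = True.
  then (!C || !W) forces C = False.
Set E = True.
  then (!D || !E) forces D = False.
  then (D || !M) forces M = False.
  then (C || !E || H || M) forces H = True.
  then (!H || M || !P) forces P = False.
All clauses satisfied.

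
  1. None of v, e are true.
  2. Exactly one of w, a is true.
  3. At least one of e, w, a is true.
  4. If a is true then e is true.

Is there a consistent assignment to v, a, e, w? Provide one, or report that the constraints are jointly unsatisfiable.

v: False; a: False; e: False; w: True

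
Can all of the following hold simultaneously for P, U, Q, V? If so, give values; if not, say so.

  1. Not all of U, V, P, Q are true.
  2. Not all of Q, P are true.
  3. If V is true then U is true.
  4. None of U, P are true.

P = False; U = False; Q = True; V = False

  (1) {U, V, P, Q}: 1/4 true — not all ✓
  (2) {Q, P}: 1/2 true — not all ✓
  (3) V=F ⇒ U: vacuous ✓
  (4) {U, P}: 0 true — none ✓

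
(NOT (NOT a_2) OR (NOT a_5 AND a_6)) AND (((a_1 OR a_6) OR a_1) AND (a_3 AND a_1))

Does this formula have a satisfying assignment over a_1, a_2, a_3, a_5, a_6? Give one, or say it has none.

a_1=T, a_2=F, a_3=T, a_5=F, a_6=T

  NOT (NOT a_2) OR (NOT a_5 AND a_6) = True
    NOT (NOT a_2) = False
      NOT a_2 = True
    NOT a_5 AND a_6 = True
      NOT a_5 = True
  ((a_1 OR a_6) OR a_1) AND (a_3 AND a_1) = True
    (a_1 OR a_6) OR a_1 = True
      a_1 OR a_6 = True
    a_3 AND a_1 = True
Both conjuncts True, so the formula holds.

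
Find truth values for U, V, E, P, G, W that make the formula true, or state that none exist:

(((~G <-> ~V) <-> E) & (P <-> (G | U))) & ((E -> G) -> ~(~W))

U: False, V: False, E: True, P: False, G: False, W: True

  ((~G <-> ~V) <-> E) & (P <-> (G | U)) = True
    (~G <-> ~V) <-> E = True
      ~G <-> ~V = True
        ~G = True
        ~V = True
    P <-> (G | U) = True
      G | U = False
  (E -> G) -> ~(~W) = True
    E -> G = False
    ~(~W) = True
      ~W = False
Both conjuncts True, so the formula holds.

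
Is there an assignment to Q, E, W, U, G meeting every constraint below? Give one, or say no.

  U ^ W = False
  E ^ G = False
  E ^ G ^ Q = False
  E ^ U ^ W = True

Q = False; E = True; W = True; U = True; G = True

U ^ W = T ^ T = False ✓
E ^ G = T ^ T = False ✓
E ^ G ^ Q = T ^ T ^ F = False ✓
E ^ U ^ W = T ^ T ^ T = True ✓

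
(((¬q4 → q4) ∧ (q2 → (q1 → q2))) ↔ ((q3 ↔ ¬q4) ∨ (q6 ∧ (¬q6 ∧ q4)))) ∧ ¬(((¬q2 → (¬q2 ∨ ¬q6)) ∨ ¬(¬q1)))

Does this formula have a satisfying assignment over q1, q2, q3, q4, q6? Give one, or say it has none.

The formula is unsatisfiable.

The conjunct ¬(((¬q2 → (¬q2 ∨ ¬q6)) ∨ ¬(¬q1))) is unsatisfiable on its own:
  q1=F, q2=F, q6=F: evaluates to False.
  q1=F, q2=F, q6=T: evaluates to False.
  q1=F, q2=T, q6=F: evaluates to False.
  q1=F, q2=T, q6=T: evaluates to False.
  q1=T, q2=F, q6=F: evaluates to False.
  q1=T, q2=F, q6=T: evaluates to False.
  q1=T, q2=T, q6=F: evaluates to False.
  q1=T, q2=T, q6=T: evaluates to False.
So the whole conjunction is unsatisfiable.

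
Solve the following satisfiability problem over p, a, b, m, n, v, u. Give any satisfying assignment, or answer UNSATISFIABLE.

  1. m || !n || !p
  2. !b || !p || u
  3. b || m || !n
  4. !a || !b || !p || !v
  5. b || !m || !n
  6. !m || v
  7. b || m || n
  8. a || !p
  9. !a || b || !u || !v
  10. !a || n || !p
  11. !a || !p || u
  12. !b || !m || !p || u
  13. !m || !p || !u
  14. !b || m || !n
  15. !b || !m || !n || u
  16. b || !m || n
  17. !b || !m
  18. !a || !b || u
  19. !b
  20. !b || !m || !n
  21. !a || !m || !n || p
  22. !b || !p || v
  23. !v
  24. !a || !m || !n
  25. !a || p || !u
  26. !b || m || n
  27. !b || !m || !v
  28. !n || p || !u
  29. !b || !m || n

UNSATISFIABLE

Case b = True:
  Clause (!b) is falsified — contradiction.
Case b = False:
  (!v) forces v = False.
  (!m || v) forces m = False.
  (b || m || !n) forces n = False.
  Clause (b || m || n) is falsified — contradiction.
Both cases fail, so the formula is unsatisfiable.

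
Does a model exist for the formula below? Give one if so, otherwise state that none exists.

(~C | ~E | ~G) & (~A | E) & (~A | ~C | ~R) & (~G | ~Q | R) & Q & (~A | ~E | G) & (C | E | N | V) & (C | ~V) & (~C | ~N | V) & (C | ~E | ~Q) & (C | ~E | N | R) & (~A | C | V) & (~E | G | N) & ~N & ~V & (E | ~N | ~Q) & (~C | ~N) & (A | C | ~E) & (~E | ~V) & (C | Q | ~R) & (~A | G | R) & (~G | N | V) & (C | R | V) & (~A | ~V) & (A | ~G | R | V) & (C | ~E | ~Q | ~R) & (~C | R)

A: False, Q: True, V: False, G: False, E: False, R: True, N: False, C: True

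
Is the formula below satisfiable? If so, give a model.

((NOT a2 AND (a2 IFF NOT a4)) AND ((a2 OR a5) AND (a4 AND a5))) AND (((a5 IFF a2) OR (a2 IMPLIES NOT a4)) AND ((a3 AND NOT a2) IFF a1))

a1: True; a2: False; a3: True; a4: True; a5: True

  (NOT a2 AND (a2 IFF NOT a4)) AND ((a2 OR a5) AND (a4 AND a5)) = True
    NOT a2 AND (a2 IFF NOT a4) = True
      NOT a2 = True
      a2 IFF NOT a4 = True
        NOT a4 = False
    (a2 OR a5) AND (a4 AND a5) = True
      a2 OR a5 = True
      a4 AND a5 = True
  ((a5 IFF a2) OR (a2 IMPLIES NOT a4)) AND ((a3 AND NOT a2) IFF a1) = True
    (a5 IFF a2) OR (a2 IMPLIES NOT a4) = True
      a5 IFF a2 = False
      a2 IMPLIES NOT a4 = True
        NOT a4 = False
    (a3 AND NOT a2) IFF a1 = True
      a3 AND NOT a2 = True
        NOT a2 = True
Both conjuncts True, so the formula holds.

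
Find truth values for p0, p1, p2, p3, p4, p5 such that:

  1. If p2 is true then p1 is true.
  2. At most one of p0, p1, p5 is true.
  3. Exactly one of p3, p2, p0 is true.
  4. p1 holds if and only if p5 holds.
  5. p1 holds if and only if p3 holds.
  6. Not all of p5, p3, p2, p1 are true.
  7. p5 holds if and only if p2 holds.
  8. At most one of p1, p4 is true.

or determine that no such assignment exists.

p0 = True; p1 = False; p2 = False; p3 = False; p4 = False; p5 = False

  (1) p2=F ⇒ p1: vacuous ✓
  (2) {p0, p1, p5}: 1 true — at most one ✓
  (3) {p3, p2, p0}: 1 true — exactly one ✓
  (4) p1=F, p5=F — same ✓
  (5) p1=F, p3=F — same ✓
  (6) {p5, p3, p2, p1}: 0/4 true — not all ✓
  (7) p5=F, p2=F — same ✓
  (8) {p1, p4}: 0 true — at most one ✓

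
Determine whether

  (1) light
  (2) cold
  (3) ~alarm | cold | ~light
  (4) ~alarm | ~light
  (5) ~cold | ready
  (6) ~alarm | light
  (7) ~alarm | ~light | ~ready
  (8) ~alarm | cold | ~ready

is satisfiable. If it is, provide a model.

cold = True, ready = True, alarm = False, light = True

Unit clause (light) forces light = True.
Unit clause (cold) forces cold = True.
In (~alarm | ~light) only ~alarm is left, so alarm = False.
In (~cold | ready) only ready is left, so ready = True.
All clauses satisfied.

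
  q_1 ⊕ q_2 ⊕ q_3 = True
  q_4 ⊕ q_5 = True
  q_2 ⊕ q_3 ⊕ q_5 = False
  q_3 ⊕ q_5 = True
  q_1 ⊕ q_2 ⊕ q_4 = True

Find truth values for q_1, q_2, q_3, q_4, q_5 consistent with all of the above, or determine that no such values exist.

q_1: True; q_2: True; q_3: True; q_4: True; q_5: False

q_1 ⊕ q_2 ⊕ q_3 = T ⊕ T ⊕ T = True ✓
q_4 ⊕ q_5 = T ⊕ F = True ✓
q_2 ⊕ q_3 ⊕ q_5 = T ⊕ T ⊕ F = False ✓
q_3 ⊕ q_5 = T ⊕ F = True ✓
q_1 ⊕ q_2 ⊕ q_4 = T ⊕ T ⊕ T = True ✓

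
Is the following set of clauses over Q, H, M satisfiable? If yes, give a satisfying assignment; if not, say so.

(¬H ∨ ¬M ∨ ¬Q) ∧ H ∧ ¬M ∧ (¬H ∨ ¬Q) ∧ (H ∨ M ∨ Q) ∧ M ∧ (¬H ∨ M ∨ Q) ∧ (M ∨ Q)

Case M = True:
  Clause (¬M) is falsified — contradiction.
Case M = False:
  Clause (M) is falsified — contradiction.
Both cases fail, so the formula is unsatisfiable.

UNSATISFIABLE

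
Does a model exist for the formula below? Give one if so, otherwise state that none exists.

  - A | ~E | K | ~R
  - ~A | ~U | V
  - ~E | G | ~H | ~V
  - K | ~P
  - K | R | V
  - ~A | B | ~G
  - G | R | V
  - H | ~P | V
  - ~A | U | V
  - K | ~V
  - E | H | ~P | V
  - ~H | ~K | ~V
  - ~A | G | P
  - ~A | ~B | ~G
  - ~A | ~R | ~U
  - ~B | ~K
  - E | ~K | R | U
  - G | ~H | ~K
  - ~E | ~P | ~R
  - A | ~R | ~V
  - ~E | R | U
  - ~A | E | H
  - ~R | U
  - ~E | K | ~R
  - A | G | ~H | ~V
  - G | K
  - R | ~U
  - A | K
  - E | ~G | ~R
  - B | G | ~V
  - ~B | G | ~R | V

Set H = False.
Set R = True.
  then (~R | U) forces U = True.
  then (~A | ~R | ~U) forces A = False.
  then (A | ~R | ~V) forces V = False.
  then (A | K) forces K = True.
  then (H | ~P | V) forces P = False.
  then (~B | ~K) forces B = False.
Set E = False.
  then (E | ~G | ~R) forces G = False.
All clauses satisfied.

H = False; R = True; U = True; A = False; P = False; E = False; G = False; B = False; V = False; K = True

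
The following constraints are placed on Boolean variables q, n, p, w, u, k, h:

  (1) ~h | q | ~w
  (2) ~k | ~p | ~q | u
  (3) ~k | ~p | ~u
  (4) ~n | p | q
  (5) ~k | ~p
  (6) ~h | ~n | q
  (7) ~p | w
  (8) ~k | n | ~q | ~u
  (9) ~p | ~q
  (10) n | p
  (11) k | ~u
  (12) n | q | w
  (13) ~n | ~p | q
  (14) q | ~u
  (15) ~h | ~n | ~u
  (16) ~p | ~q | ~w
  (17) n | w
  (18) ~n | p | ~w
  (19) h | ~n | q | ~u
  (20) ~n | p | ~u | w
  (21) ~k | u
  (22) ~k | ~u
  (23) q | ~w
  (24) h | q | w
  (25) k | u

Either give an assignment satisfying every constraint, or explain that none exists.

Case u = True:
  (k | ~u) forces k = True.
  Clause (~k | ~u) is falsified — contradiction.
Case u = False:
  (~k | u) forces k = False.
  Clause (k | u) is falsified — contradiction.
Both cases fail, so the formula is unsatisfiable.

The formula is unsatisfiable.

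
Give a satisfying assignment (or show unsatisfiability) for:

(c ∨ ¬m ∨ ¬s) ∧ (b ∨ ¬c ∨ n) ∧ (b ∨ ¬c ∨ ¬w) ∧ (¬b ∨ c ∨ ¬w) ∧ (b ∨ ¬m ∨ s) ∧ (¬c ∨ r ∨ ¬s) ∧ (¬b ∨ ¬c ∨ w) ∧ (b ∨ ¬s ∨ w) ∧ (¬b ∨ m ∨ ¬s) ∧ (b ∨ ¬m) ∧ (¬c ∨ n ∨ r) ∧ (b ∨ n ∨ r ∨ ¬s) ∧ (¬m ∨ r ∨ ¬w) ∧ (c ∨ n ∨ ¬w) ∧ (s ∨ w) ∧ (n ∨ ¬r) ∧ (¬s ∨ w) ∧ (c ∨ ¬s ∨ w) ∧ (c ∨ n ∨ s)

Set c = False.
Try b = True:
  (¬b ∨ c ∨ ¬w) forces w = False.
  (s ∨ w) forces s = True.
  clause (¬s ∨ w) is falsified — backtrack.
So b = False.
  then (b ∨ ¬m) forces m = False.
Try w = False:
  (b ∨ ¬s ∨ w) forces s = False.
  clause (s ∨ w) is falsified — backtrack.
So w = True.
  then (c ∨ n ∨ ¬w) forces n = True.
Set s = False.
Set r = True.
All clauses satisfied.

c: False; b: False; w: True; m: False; n: True; s: False; r: True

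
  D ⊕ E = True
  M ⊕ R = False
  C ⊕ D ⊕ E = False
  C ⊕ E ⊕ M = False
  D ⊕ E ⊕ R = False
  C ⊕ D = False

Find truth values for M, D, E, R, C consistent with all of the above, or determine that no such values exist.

M = True; D = True; E = False; R = True; C = True

D ⊕ E = T ⊕ F = True ✓
M ⊕ R = T ⊕ T = False ✓
C ⊕ D ⊕ E = T ⊕ T ⊕ F = False ✓
C ⊕ E ⊕ M = T ⊕ F ⊕ T = False ✓
D ⊕ E ⊕ R = T ⊕ F ⊕ T = False ✓
C ⊕ D = T ⊕ T = False ✓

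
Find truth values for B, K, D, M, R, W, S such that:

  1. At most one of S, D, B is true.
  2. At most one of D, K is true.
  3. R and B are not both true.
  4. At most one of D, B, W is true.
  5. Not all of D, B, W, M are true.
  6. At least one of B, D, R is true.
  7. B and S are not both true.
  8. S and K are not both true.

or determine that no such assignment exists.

B: False, K: True, D: False, M: True, R: True, W: True, S: False

  (1) {S, D, B}: 0 true — at most one ✓
  (2) {D, K}: 1 true — at most one ✓
  (3) R=T, B=F — not both ✓
  (4) {D, B, W}: 1 true — at most one ✓
  (5) {D, B, W, M}: 2/4 true — not all ✓
  (6) {B, D, R}: 1 true — at least one ✓
  (7) B=F, S=F — not both ✓
  (8) S=F, K=T — not both ✓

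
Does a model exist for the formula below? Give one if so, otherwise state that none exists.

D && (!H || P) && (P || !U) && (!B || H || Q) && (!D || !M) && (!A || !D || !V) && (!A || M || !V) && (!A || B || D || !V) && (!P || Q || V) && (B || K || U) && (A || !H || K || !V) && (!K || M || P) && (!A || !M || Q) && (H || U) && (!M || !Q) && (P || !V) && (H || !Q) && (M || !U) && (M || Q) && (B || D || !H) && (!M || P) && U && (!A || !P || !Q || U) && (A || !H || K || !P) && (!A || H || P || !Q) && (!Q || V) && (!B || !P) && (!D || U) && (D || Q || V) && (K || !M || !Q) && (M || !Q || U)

Unsatisfiable

Case D = True:
  (!D || !M) forces M = False.
  (M || !U) forces U = False.
  Clause (U) is falsified — contradiction.
Case D = False:
  Clause (D) is falsified — contradiction.
Both cases fail, so the formula is unsatisfiable.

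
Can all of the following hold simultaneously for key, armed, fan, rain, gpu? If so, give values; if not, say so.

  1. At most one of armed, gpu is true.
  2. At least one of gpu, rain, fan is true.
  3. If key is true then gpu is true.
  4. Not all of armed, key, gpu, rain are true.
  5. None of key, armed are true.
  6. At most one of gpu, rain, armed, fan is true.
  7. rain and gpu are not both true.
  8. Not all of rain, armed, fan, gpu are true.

key: False; armed: False; fan: False; rain: False; gpu: True

  (1) {armed, gpu}: 1 true — at most one ✓
  (2) {gpu, rain, fan}: 1 true — at least one ✓
  (3) key=F ⇒ gpu: vacuous ✓
  (4) {armed, key, gpu, rain}: 1/4 true — not all ✓
  (5) {key, armed}: 0 true — none ✓
  (6) {gpu, rain, armed, fan}: 1 true — at most one ✓
  (7) rain=F, gpu=T — not both ✓
  (8) {rain, armed, fan, gpu}: 1/4 true — not all ✓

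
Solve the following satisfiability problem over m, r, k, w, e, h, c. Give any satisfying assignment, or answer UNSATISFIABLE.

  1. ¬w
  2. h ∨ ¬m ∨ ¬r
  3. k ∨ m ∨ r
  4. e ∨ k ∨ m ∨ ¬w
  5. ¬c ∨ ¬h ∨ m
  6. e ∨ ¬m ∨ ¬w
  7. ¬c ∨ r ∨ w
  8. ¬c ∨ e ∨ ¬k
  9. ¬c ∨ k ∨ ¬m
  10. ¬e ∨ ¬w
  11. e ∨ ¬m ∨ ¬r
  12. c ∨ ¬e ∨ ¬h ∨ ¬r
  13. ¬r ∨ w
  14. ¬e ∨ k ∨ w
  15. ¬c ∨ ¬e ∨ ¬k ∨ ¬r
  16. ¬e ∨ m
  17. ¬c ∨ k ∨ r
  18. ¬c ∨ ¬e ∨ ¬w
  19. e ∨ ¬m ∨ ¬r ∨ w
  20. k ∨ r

m: True, r: False, k: True, w: False, e: True, h: False, c: False

Unit clause (¬w) forces w = False.
In (¬r ∨ w) only ¬r is left, so r = False.
In (k ∨ r) only k is left, so k = True.
In (¬c ∨ r ∨ w) only ¬c is left, so c = False.
Set m = True.
Set e = True.
Set h = False.
All clauses satisfied.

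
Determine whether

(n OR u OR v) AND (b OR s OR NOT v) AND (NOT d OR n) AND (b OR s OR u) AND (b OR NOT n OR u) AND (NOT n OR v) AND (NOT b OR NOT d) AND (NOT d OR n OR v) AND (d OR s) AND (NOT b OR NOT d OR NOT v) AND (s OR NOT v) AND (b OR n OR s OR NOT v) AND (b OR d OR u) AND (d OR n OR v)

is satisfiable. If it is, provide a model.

b = True, u = False, n = True, s = True, d = False, v = True

Set b = True.
  then (NOT b OR NOT d) forces d = False.
  then (d OR s) forces s = True.
Set u = False.
Set n = True.
  then (NOT n OR v) forces v = True.
All clauses satisfied.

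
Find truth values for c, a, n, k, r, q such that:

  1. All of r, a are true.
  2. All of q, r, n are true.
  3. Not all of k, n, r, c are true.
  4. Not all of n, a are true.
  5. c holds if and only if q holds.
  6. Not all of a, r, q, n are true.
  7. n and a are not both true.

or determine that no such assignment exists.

No satisfying assignment exists.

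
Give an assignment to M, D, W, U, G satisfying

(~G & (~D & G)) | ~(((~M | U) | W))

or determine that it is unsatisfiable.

M = True, D = True, W = False, U = False, G = False

  (~G & (~D & G)) | ~(((~M | U) | W)) = True
    ~G & (~D & G) = False
      ~G = True
      ~D & G = False
        ~D = False
    ~(((~M | U) | W)) = True
      (~M | U) | W = False
        ~M | U = False
          ~M = False
The formula evaluates to True.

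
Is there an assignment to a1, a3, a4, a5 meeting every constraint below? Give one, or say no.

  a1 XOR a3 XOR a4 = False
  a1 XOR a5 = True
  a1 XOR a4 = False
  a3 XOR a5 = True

a1: False; a3: False; a4: False; a5: True

a1 XOR a3 XOR a4 = F XOR F XOR F = False ✓
a1 XOR a5 = F XOR T = True ✓
a1 XOR a4 = F XOR F = False ✓
a3 XOR a5 = F XOR T = True ✓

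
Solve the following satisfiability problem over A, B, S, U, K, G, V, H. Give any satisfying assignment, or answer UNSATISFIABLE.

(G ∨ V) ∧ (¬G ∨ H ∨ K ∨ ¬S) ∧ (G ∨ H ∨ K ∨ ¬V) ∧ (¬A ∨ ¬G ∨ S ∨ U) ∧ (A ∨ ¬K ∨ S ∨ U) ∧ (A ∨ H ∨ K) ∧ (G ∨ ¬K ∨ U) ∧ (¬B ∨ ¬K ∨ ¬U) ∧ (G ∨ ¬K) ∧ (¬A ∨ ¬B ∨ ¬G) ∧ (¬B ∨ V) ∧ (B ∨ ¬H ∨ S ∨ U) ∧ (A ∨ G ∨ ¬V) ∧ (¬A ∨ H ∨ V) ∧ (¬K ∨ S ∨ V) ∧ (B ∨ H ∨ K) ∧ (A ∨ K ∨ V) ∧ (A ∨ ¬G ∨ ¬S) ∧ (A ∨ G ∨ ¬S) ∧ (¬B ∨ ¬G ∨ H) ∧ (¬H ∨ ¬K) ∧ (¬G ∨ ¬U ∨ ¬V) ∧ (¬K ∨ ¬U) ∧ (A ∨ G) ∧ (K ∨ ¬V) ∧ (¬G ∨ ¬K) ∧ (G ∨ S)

A=T, B=F, S=T, U=T, K=F, G=T, V=F, H=T

Set A = True.
Try B = True:
  (¬A ∨ ¬B ∨ ¬G) forces G = False.
  (G ∨ V) forces V = True.
  (G ∨ ¬K) forces K = False.
  clause (K ∨ ¬V) is falsified — backtrack.
So B = False.
Set S = True.
Set U = True.
  then (¬K ∨ ¬U) forces K = False.
  then (K ∨ ¬V) forces V = False.
  then (G ∨ V) forces G = True.
  then (¬G ∨ H ∨ K ∨ ¬S) forces H = True.
All clauses satisfied.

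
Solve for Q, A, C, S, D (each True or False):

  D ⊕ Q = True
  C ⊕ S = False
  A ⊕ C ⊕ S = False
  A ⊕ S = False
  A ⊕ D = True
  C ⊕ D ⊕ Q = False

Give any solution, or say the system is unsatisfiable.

The formula is unsatisfiable.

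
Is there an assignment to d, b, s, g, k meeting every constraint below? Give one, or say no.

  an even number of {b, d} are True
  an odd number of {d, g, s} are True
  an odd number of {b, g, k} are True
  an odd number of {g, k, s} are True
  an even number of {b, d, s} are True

d=F, b=F, s=F, g=T, k=F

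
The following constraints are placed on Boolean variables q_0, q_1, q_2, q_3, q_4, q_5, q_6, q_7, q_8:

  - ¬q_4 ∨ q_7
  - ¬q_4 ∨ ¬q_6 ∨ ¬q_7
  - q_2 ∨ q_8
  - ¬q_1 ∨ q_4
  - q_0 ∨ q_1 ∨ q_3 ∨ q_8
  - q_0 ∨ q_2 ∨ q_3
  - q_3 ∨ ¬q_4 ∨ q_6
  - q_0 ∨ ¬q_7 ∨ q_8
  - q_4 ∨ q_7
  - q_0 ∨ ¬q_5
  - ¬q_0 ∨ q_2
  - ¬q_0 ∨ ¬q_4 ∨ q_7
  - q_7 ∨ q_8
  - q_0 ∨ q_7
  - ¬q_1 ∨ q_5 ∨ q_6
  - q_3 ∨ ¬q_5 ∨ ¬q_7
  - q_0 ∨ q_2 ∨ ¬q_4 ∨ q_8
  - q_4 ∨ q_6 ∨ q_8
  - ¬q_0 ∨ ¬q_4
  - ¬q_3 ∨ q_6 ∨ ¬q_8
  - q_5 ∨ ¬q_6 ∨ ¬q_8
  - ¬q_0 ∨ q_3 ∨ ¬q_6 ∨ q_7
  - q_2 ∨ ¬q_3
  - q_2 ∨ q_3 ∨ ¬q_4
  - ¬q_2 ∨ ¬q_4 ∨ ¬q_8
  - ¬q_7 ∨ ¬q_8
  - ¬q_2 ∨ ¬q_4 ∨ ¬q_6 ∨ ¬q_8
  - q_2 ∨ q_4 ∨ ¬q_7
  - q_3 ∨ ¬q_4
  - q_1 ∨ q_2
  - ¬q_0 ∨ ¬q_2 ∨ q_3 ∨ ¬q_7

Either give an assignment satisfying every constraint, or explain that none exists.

Try q_0 = False:
  (q_0 ∨ ¬q_5) forces q_5 = False.
  (q_0 ∨ q_7) forces q_7 = True.
  (q_0 ∨ ¬q_7 ∨ q_8) forces q_8 = True.
  clause (¬q_7 ∨ ¬q_8) is falsified — backtrack.
So q_0 = True.
  then (¬q_0 ∨ q_2) forces q_2 = True.
  then (¬q_0 ∨ ¬q_4) forces q_4 = False.
  then (¬q_1 ∨ q_4) forces q_1 = False.
  then (q_4 ∨ q_7) forces q_7 = True.
  then (¬q_7 ∨ ¬q_8) forces q_8 = False.
  then (¬q_0 ∨ ¬q_2 ∨ q_3 ∨ ¬q_7) forces q_3 = True.
  then (q_4 ∨ q_6 ∨ q_8) forces q_6 = True.
Set q_5 = False.
All clauses satisfied.

q_0: True, q_1: False, q_2: True, q_3: True, q_4: False, q_5: False, q_6: True, q_7: True, q_8: False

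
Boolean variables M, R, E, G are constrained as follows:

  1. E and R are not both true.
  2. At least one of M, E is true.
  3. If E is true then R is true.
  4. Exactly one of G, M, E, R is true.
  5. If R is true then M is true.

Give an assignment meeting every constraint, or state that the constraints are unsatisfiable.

M=T; R=F; E=F; G=F

  (1) E=F, R=F — not both ✓
  (2) {M, E}: 1 true — at least one ✓
  (3) E=F ⇒ R: vacuous ✓
  (4) {G, M, E, R}: 1 true — exactly one ✓
  (5) R=F ⇒ M: vacuous ✓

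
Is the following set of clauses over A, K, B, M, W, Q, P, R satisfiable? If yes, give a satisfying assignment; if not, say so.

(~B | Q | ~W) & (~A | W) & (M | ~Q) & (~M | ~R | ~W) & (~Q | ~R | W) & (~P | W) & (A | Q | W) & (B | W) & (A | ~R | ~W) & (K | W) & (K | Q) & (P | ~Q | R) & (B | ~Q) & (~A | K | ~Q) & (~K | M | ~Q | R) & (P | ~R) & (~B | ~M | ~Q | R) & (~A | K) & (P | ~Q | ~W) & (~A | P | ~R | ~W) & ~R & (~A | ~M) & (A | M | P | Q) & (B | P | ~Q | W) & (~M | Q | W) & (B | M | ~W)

Unit clause (~R) forces R = False.
Set A = False.
Set K = True.
Set B = False.
  then (B | W) forces W = True.
  then (B | ~Q) forces Q = False.
  then (B | M | ~W) forces M = True.
Set P = True.
All clauses satisfied.

A=F; K=T; B=F; M=T; W=T; Q=F; P=T; R=F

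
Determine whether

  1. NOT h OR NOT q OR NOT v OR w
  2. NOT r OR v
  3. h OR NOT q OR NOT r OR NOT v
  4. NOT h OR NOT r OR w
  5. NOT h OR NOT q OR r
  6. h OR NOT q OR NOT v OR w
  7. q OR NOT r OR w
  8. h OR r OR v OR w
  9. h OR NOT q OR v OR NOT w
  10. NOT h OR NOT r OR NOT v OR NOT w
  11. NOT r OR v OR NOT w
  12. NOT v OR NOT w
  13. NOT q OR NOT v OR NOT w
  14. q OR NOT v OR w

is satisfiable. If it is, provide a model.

h: True, r: False, v: False, w: True, q: False

Set h = True.
Try r = True:
  (NOT r OR v) forces v = True.
  (NOT h OR NOT r OR w) forces w = True.
  clause (NOT h OR NOT r OR NOT v OR NOT w) is falsified — backtrack.
So r = False.
  then (NOT h OR NOT q OR r) forces q = False.
Set v = False.
Set w = True.
All clauses satisfied.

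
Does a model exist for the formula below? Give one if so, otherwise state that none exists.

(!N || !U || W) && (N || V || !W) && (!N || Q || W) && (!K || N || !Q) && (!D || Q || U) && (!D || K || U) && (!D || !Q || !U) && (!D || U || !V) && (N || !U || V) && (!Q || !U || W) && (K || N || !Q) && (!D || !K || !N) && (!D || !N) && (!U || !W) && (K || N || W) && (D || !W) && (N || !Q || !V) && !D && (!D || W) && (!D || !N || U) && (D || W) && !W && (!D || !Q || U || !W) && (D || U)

UNSATISFIABLE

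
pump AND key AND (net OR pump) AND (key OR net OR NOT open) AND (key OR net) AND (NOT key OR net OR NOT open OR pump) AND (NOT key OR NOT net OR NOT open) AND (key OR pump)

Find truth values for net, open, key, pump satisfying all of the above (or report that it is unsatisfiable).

net: True; open: False; key: True; pump: True

Unit clause (pump) forces pump = True.
Unit clause (key) forces key = True.
Set net = True.
  then (NOT key OR NOT net OR NOT open) forces open = False.
All clauses satisfied.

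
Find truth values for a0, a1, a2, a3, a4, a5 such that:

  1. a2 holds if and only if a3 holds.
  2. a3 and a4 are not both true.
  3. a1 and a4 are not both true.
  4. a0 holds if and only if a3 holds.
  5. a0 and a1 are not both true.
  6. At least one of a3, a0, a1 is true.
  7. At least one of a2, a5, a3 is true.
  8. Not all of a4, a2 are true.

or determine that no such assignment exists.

a0 = False, a1 = True, a2 = False, a3 = False, a4 = False, a5 = True

  (1) a2=F, a3=F — same ✓
  (2) a3=F, a4=F — not both ✓
  (3) a1=T, a4=F — not both ✓
  (4) a0=F, a3=F — same ✓
  (5) a0=F, a1=T — not both ✓
  (6) {a3, a0, a1}: 1 true — at least one ✓
  (7) {a2, a5, a3}: 1 true — at least one ✓
  (8) {a4, a2}: 0/2 true — not all ✓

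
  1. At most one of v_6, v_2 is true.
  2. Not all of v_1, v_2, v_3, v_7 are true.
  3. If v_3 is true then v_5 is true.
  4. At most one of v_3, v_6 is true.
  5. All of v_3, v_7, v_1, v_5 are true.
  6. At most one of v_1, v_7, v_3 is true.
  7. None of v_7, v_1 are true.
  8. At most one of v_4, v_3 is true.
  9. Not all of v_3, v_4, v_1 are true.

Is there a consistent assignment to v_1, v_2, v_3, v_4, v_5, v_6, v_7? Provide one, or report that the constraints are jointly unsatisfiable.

Case v_1 = True:
  Constraint (7) is violated (v_1=T) — contradiction.
Case v_1 = False:
  Constraint (5) is violated (v_1=F) — contradiction.
Both cases fail — unsatisfiable.

The formula is unsatisfiable.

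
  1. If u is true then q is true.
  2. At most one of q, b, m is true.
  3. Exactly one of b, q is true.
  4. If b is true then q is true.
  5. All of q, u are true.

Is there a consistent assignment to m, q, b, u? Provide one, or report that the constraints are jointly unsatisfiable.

m: False; q: True; b: False; u: True

  (1) u=T ⇒ q: T ✓
  (2) {q, b, m}: 1 true — at most one ✓
  (3) {b, q}: 1 true — exactly one ✓
  (4) b=F ⇒ q: vacuous ✓
  (5) {q, u}: all 2 true ✓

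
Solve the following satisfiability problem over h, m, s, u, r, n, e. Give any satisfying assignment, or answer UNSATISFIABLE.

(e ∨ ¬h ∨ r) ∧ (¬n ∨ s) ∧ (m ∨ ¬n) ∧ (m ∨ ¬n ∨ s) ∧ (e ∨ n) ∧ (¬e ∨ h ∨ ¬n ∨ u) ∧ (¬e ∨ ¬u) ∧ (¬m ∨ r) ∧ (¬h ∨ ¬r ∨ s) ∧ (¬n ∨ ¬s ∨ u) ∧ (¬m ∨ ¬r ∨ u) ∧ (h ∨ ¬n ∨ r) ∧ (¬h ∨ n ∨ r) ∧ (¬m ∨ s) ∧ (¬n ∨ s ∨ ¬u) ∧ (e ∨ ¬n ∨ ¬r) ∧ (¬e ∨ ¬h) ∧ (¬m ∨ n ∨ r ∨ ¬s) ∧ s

h: False, m: False, s: True, u: False, r: True, n: False, e: True

Unit clause (s) forces s = True.
Set h = False.
Set m = False.
  then (m ∨ ¬n) forces n = False.
  then (e ∨ n) forces e = True.
  then (¬e ∨ ¬u) forces u = False.
Set r = True.
All clauses satisfied.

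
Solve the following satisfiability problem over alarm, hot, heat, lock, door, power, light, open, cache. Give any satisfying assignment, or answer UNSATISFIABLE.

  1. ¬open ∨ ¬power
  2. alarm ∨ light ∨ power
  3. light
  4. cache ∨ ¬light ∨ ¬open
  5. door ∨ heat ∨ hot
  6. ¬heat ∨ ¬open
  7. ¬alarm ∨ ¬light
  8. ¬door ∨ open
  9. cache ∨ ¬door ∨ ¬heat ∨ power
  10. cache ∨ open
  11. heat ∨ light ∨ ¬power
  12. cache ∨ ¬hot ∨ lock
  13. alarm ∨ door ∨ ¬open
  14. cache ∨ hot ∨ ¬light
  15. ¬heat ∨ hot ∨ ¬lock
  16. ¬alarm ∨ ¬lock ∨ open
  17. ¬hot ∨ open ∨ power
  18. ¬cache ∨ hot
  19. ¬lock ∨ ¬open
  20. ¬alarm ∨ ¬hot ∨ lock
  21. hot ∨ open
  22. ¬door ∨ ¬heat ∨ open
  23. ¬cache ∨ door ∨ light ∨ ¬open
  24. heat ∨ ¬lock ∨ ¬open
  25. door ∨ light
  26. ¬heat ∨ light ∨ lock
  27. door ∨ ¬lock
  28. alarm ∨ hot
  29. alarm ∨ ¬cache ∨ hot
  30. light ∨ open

alarm = False, hot = True, heat = False, lock = False, door = False, power = True, light = True, open = False, cache = True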